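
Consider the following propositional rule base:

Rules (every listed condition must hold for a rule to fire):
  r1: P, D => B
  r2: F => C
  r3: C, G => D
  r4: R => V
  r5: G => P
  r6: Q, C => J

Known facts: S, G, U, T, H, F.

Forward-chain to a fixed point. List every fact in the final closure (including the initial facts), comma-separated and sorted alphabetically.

[1] r2 [F => C]; r5 [G => P]. ⇒ new: C, P.
[2] r3 [C, G => D]. ⇒ new: D.
[3] r1 [P, D => B]. ⇒ new: B.

B, C, D, F, G, H, P, S, T, U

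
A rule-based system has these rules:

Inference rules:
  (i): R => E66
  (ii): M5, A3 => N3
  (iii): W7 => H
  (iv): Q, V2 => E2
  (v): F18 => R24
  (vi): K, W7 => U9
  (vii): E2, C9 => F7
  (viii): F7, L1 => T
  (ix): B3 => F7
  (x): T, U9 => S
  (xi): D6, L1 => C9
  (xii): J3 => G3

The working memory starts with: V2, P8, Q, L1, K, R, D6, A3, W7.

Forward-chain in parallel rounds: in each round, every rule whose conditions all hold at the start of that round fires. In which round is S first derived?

[1] (i) [R => E66]; (iii) [W7 => H]; (iv) [Q, V2 => E2]; (vi) [K, W7 => U9]; (xi) [D6, L1 => C9]. ⇒ new: E66, H, E2, U9, C9.
[2] (vii) [E2, C9 => F7]. ⇒ new: F7.
[3] (viii) [F7, L1 => T]. ⇒ new: T.
[4] (x) [T, U9 => S]. ⇒ new: S.
S first appears in round 4.

4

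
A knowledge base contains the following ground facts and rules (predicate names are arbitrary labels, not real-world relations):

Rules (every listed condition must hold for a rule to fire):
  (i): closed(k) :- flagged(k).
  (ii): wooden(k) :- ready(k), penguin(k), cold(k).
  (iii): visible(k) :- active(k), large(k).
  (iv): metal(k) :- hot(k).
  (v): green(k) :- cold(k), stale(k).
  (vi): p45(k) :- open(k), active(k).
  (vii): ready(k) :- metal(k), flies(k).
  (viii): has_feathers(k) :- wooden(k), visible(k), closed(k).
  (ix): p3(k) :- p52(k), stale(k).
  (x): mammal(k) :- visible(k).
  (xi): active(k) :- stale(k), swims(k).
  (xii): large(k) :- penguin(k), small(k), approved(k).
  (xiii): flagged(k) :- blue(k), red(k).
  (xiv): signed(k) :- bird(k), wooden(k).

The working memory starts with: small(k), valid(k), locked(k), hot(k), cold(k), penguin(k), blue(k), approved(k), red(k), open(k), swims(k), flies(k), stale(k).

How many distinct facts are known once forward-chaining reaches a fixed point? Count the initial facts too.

Round 1 fires (iv), (v), (xi), (xii), (xiii), giving metal(k), green(k), active(k), large(k), flagged(k).
Round 2 fires (i), (iii), (vi), (vii), giving closed(k), visible(k), p45(k), ready(k).
Round 3 fires (ii), (x), giving wooden(k), mammal(k).
Round 4 fires (viii), giving has_feathers(k).
Closure: {active(k), approved(k), blue(k), closed(k), cold(k), flagged(k), flies(k), green(k), has_feathers(k), hot(k), large(k), locked(k), mammal(k), metal(k), open(k), p45(k), penguin(k), ready(k), red(k), small(k), stale(k), swims(k), valid(k), visible(k), wooden(k)} — 25 facts.

25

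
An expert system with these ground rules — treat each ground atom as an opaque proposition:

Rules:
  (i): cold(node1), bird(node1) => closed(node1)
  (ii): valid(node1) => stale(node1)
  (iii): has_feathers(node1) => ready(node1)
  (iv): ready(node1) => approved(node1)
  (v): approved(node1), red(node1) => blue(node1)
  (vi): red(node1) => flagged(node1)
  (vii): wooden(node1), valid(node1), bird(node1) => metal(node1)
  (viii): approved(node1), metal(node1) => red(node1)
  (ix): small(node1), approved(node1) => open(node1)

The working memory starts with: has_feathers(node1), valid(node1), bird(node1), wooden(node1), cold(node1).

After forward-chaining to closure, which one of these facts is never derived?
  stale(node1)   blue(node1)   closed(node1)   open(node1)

open(node1)

Round 1: (i) [cold(node1), bird(node1) => closed(node1)]; (ii) [valid(node1) => stale(node1)]; (iii) [has_feathers(node1) => ready(node1)]; (vii) [wooden(node1), valid(node1), bird(node1) => metal(node1)]. New: closed(node1), stale(node1), ready(node1), metal(node1).
Round 2: (iv) [ready(node1) => approved(node1)]. New: approved(node1).
Round 3: (viii) [approved(node1), metal(node1) => red(node1)]. New: red(node1).
Round 4: (v) [approved(node1), red(node1) => blue(node1)]; (vi) [red(node1) => flagged(node1)]. New: blue(node1), flagged(node1).
Derived: blue(node1) (round 4), closed(node1) (round 1), stale(node1) (round 1). open(node1) never appears in any round.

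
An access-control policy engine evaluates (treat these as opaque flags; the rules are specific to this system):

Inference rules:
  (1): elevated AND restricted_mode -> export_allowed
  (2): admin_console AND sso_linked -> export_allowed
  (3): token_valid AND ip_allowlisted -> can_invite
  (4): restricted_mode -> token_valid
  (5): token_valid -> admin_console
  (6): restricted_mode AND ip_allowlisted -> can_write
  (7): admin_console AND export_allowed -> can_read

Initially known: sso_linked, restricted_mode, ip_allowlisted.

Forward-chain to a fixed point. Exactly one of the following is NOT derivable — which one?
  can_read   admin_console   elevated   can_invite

elevated

Round 1: (4) [restricted_mode -> token_valid]; (6) [restricted_mode AND ip_allowlisted -> can_write]. New: token_valid, can_write.
Round 2: (3) [token_valid AND ip_allowlisted -> can_invite]; (5) [token_valid -> admin_console]. New: can_invite, admin_console.
Round 3: (2) [admin_console AND sso_linked -> export_allowed]. New: export_allowed.
Round 4: (7) [admin_console AND export_allowed -> can_read]. New: can_read.
Derived: can_invite (round 2), can_read (round 4), admin_console (round 2). elevated never appears in any round.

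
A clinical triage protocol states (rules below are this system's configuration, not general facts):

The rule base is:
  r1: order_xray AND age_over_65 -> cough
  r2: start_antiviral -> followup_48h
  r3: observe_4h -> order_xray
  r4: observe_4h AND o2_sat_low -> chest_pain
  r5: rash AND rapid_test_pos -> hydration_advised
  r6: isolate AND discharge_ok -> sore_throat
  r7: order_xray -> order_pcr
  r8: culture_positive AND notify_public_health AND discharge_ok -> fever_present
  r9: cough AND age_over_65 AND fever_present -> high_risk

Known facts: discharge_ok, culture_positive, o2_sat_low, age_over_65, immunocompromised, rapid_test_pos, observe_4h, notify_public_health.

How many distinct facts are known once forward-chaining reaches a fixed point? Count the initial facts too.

Round 1 fires r3, r4, r8, giving order_xray, chest_pain, fever_present.
Round 2 fires r1, r7, giving cough, order_pcr.
Round 3 fires r9, giving high_risk.
Closure: {age_over_65, chest_pain, cough, culture_positive, discharge_ok, fever_present, high_risk, immunocompromised, notify_public_health, o2_sat_low, observe_4h, order_pcr, order_xray, rapid_test_pos} — 14 facts.

14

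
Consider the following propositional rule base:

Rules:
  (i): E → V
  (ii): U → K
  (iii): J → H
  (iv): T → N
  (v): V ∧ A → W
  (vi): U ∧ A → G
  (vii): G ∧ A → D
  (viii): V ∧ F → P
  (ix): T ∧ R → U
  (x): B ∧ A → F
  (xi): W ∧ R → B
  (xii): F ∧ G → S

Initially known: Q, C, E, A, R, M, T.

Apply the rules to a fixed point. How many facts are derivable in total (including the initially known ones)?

Round 1: (i) [E → V]; (iv) [T → N]; (ix) [T ∧ R → U]. New: V, N, U.
Round 2: (ii) [U → K]; (v) [V ∧ A → W]; (vi) [U ∧ A → G]. New: K, W, G.
Round 3: (vii) [G ∧ A → D]; (xi) [W ∧ R → B]. New: D, B.
Round 4: (x) [B ∧ A → F]. New: F.
Round 5: (viii) [V ∧ F → P]; (xii) [F ∧ G → S]. New: P, S.
Closure: {A, B, C, D, E, F, G, K, M, N, P, Q, R, S, T, U, V, W} — 18 facts.

18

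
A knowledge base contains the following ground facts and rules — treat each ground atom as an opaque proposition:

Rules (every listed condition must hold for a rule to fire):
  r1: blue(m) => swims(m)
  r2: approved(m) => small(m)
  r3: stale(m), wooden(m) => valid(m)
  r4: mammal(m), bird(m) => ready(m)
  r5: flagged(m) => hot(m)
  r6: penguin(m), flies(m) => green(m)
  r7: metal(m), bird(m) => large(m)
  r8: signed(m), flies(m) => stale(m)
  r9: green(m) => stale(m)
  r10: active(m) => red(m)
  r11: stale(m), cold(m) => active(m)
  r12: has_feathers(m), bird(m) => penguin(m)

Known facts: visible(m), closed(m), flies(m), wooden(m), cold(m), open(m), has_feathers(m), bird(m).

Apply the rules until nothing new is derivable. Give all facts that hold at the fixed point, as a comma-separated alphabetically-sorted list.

active(m), bird(m), closed(m), cold(m), flies(m), green(m), has_feathers(m), open(m), penguin(m), red(m), stale(m), valid(m), visible(m), wooden(m)

Round 1 fires r12, giving penguin(m).
Round 2 fires r6, giving green(m).
Round 3 fires r9, giving stale(m).
Round 4 fires r3, r11, giving valid(m), active(m).
Round 5 fires r10, giving red(m).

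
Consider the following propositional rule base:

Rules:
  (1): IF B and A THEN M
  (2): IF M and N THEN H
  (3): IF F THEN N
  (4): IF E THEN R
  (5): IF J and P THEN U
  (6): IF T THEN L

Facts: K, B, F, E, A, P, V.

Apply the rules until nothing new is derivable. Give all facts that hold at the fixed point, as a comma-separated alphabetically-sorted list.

Round 1: (1) [IF B and A THEN M]; (3) [IF F THEN N]; (4) [IF E THEN R]. Adds M, N, R.
Round 2: (2) [IF M and N THEN H]. Adds H.

A, B, E, F, H, K, M, N, P, R, V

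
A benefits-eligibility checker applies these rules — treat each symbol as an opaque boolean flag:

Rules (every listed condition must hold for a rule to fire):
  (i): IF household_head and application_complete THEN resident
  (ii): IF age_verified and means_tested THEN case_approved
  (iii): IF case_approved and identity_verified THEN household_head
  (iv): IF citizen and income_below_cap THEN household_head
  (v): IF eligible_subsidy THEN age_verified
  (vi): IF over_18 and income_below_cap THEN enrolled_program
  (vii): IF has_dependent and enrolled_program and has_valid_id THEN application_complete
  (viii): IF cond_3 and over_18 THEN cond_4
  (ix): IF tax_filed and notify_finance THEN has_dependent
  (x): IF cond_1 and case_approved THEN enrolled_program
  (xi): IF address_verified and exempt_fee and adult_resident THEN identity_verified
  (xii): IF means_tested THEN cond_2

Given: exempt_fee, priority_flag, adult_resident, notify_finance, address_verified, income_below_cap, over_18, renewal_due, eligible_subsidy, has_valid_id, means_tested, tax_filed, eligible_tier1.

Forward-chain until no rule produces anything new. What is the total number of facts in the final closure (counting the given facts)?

22

Round 1 — (v), (vi), (ix), (xi), (xii), derive age_verified, enrolled_program, has_dependent, identity_verified, cond_2.
Round 2 — (ii), (vii), derive case_approved, application_complete.
Round 3 — (iii), derive household_head.
Round 4 — (i), derive resident.
Closure: {address_verified, adult_resident, age_verified, application_complete, case_approved, cond_2, eligible_subsidy, eligible_tier1, enrolled_program, exempt_fee, has_dependent, has_valid_id, household_head, identity_verified, income_below_cap, means_tested, notify_finance, over_18, priority_flag, renewal_due, resident, tax_filed} — 22 facts.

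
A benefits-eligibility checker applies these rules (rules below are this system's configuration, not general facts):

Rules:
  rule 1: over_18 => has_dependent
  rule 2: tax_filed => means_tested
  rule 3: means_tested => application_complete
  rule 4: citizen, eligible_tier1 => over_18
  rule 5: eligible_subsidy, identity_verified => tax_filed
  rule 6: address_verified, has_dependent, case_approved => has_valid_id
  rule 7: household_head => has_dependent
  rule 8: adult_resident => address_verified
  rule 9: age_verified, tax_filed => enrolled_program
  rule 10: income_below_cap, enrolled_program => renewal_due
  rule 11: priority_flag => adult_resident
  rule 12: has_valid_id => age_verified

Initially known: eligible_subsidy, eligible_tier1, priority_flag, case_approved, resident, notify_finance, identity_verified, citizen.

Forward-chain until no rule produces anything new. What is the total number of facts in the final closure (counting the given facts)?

Round 1 fires rule 4, rule 5, rule 11, giving over_18, tax_filed, adult_resident.
Round 2 fires rule 1, rule 2, rule 8, giving has_dependent, means_tested, address_verified.
Round 3 fires rule 3, rule 6, giving application_complete, has_valid_id.
Round 4 fires rule 12, giving age_verified.
Round 5 fires rule 9, giving enrolled_program.
Closure: {address_verified, adult_resident, age_verified, application_complete, case_approved, citizen, eligible_subsidy, eligible_tier1, enrolled_program, has_dependent, has_valid_id, identity_verified, means_tested, notify_finance, over_18, priority_flag, resident, tax_filed} — 18 facts.

18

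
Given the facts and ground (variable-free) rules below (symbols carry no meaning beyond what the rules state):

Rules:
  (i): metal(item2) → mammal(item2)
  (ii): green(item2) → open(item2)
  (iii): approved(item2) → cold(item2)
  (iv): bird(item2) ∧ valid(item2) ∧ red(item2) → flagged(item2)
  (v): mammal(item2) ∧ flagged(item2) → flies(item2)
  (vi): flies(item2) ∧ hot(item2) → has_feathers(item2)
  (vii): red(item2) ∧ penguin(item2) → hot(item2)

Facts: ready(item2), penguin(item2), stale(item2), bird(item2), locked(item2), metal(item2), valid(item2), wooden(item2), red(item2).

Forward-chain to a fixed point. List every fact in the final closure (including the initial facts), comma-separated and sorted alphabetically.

Round 1 — (i), (iv), (vii), derive mammal(item2), flagged(item2), hot(item2).
Round 2 — (v), derive flies(item2).
Round 3 — (vi), derive has_feathers(item2).

bird(item2), flagged(item2), flies(item2), has_feathers(item2), hot(item2), locked(item2), mammal(item2), metal(item2), penguin(item2), ready(item2), red(item2), stale(item2), valid(item2), wooden(item2)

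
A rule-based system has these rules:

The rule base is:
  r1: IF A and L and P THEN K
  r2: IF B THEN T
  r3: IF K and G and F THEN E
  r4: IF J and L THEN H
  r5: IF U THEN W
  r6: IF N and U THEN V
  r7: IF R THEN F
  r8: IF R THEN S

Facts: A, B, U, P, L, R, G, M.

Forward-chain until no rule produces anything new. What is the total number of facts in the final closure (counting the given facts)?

Round 1 — r1, r2, r5, r7, r8, derive K, T, W, F, S.
Round 2 — r3, derive E.
Closure: {A, B, E, F, G, K, L, M, P, R, S, T, U, W} — 14 facts.

14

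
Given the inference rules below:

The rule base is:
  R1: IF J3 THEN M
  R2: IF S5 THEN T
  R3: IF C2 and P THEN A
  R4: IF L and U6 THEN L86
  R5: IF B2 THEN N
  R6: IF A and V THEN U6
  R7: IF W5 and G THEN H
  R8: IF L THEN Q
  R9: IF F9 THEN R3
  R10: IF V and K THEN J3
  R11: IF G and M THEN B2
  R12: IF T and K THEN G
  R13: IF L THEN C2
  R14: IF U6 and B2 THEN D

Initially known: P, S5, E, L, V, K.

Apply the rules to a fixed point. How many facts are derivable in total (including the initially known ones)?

18

Round 1 fires R2, R8, R10, R13, giving T, Q, J3, C2.
Round 2 fires R1, R3, R12, giving M, A, G.
Round 3 fires R6, R11, giving U6, B2.
Round 4 fires R4, R5, R14, giving L86, N, D.
Closure: {A, B2, C2, D, E, G, J3, K, L, L86, M, N, P, Q, S5, T, U6, V} — 18 facts.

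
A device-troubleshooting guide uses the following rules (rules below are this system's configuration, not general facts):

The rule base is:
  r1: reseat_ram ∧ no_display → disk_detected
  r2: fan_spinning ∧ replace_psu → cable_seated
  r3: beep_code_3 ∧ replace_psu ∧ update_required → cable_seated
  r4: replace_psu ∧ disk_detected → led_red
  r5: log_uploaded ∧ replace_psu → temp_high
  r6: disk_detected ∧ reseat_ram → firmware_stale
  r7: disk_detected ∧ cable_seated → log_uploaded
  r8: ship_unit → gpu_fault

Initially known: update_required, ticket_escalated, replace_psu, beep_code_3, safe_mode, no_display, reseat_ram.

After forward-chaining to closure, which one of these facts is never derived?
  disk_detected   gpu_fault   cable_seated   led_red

Round 1 — r1, r3, derive disk_detected, cable_seated.
Round 2 — r4, r6, r7, derive led_red, firmware_stale, log_uploaded.
Round 3 — r5, derive temp_high.
Derived: led_red (round 2), cable_seated (round 1), disk_detected (round 1). gpu_fault never appears in any round.

gpu_fault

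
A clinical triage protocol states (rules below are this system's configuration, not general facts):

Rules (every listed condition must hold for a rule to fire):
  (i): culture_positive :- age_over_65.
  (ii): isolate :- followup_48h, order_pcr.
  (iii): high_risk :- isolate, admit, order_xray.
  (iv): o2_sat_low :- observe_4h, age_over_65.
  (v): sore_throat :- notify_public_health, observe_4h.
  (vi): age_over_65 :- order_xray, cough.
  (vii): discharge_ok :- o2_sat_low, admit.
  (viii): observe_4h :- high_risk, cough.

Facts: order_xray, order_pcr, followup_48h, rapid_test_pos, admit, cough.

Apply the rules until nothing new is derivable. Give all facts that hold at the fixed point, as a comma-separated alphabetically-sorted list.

admit, age_over_65, cough, culture_positive, discharge_ok, followup_48h, high_risk, isolate, o2_sat_low, observe_4h, order_pcr, order_xray, rapid_test_pos

Round 1 fires (ii), (vi), giving isolate, age_over_65.
Round 2 fires (i), (iii), giving culture_positive, high_risk.
Round 3 fires (viii), giving observe_4h.
Round 4 fires (iv), giving o2_sat_low.
Round 5 fires (vii), giving discharge_ok.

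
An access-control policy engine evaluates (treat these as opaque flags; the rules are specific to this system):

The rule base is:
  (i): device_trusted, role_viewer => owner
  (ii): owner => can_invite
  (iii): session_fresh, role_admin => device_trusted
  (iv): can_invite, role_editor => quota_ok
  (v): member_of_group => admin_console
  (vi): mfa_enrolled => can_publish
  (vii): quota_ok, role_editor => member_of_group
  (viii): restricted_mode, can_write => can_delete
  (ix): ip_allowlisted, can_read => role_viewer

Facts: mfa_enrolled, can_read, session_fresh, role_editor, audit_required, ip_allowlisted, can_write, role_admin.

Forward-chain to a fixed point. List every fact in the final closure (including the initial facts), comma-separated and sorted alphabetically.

admin_console, audit_required, can_invite, can_publish, can_read, can_write, device_trusted, ip_allowlisted, member_of_group, mfa_enrolled, owner, quota_ok, role_admin, role_editor, role_viewer, session_fresh

Round 1: (iii) [session_fresh, role_admin => device_trusted]; (vi) [mfa_enrolled => can_publish]; (ix) [ip_allowlisted, can_read => role_viewer]. Adds device_trusted, can_publish, role_viewer.
Round 2: (i) [device_trusted, role_viewer => owner]. Adds owner.
Round 3: (ii) [owner => can_invite]. Adds can_invite.
Round 4: (iv) [can_invite, role_editor => quota_ok]. Adds quota_ok.
Round 5: (vii) [quota_ok, role_editor => member_of_group]. Adds member_of_group.
Round 6: (v) [member_of_group => admin_console]. Adds admin_console.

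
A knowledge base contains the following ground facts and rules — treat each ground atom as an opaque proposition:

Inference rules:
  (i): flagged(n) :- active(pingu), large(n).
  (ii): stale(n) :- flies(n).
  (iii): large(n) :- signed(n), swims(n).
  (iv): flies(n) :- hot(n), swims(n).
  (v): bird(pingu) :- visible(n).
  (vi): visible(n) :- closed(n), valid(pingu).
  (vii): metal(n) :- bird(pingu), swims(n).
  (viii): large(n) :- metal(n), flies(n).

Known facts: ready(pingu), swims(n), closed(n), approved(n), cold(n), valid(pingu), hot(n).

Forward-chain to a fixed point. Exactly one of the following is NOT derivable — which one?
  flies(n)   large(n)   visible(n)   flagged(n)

Round 1: (iv) [flies(n) :- hot(n), swims(n).]; (vi) [visible(n) :- closed(n), valid(pingu).]. Adds flies(n), visible(n).
Round 2: (ii) [stale(n) :- flies(n).]; (v) [bird(pingu) :- visible(n).]. Adds stale(n), bird(pingu).
Round 3: (vii) [metal(n) :- bird(pingu), swims(n).]. Adds metal(n).
Round 4: (viii) [large(n) :- metal(n), flies(n).]. Adds large(n).
Derived: large(n) (round 4), visible(n) (round 1), flies(n) (round 1). flagged(n) never appears in any round.

flagged(n)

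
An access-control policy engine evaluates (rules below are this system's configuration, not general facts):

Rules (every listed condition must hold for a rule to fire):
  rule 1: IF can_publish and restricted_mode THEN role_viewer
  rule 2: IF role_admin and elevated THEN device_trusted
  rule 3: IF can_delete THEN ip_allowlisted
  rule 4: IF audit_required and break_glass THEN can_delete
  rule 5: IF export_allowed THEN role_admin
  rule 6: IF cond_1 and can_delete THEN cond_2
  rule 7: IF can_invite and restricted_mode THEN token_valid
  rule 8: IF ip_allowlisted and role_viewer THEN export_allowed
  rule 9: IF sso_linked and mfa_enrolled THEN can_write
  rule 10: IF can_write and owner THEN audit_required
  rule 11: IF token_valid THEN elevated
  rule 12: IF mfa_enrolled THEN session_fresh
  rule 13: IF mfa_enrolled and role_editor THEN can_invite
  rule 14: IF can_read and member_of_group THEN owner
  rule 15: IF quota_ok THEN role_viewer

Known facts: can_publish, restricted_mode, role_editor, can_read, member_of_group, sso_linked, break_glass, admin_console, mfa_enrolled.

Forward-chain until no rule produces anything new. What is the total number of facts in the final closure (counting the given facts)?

22

[1] rule 1 [IF can_publish and restricted_mode THEN role_viewer]; rule 9 [IF sso_linked and mfa_enrolled THEN can_write]; rule 12 [IF mfa_enrolled THEN session_fresh]; rule 13 [IF mfa_enrolled and role_editor THEN can_invite]; rule 14 [IF can_read and member_of_group THEN owner]. ⇒ new: role_viewer, can_write, session_fresh, can_invite, owner.
[2] rule 7 [IF can_invite and restricted_mode THEN token_valid]; rule 10 [IF can_write and owner THEN audit_required]. ⇒ new: token_valid, audit_required.
[3] rule 4 [IF audit_required and break_glass THEN can_delete]; rule 11 [IF token_valid THEN elevated]. ⇒ new: can_delete, elevated.
[4] rule 3 [IF can_delete THEN ip_allowlisted]. ⇒ new: ip_allowlisted.
[5] rule 8 [IF ip_allowlisted and role_viewer THEN export_allowed]. ⇒ new: export_allowed.
[6] rule 5 [IF export_allowed THEN role_admin]. ⇒ new: role_admin.
[7] rule 2 [IF role_admin and elevated THEN device_trusted]. ⇒ new: device_trusted.
Closure: {admin_console, audit_required, break_glass, can_delete, can_invite, can_publish, can_read, can_write, device_trusted, elevated, export_allowed, ip_allowlisted, member_of_group, mfa_enrolled, owner, restricted_mode, role_admin, role_editor, role_viewer, session_fresh, sso_linked, token_valid} — 22 facts.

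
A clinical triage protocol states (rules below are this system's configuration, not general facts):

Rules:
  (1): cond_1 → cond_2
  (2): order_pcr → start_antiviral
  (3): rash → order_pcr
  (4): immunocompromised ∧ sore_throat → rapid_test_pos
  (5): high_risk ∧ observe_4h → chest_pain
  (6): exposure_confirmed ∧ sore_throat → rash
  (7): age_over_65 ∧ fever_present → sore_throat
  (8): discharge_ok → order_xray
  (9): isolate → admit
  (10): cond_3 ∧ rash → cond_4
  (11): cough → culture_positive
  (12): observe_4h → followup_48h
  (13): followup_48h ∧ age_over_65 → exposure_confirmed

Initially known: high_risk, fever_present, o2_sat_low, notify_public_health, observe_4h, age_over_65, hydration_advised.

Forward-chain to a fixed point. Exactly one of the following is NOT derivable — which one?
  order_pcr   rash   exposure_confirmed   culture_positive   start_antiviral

Round 1 — (5), (7), (12), derive chest_pain, sore_throat, followup_48h.
Round 2 — (13), derive exposure_confirmed.
Round 3 — (6), derive rash.
Round 4 — (3), derive order_pcr.
Round 5 — (2), derive start_antiviral.
Derived: exposure_confirmed (round 2), start_antiviral (round 5), rash (round 3), order_pcr (round 4). culture_positive never appears in any round.

culture_positive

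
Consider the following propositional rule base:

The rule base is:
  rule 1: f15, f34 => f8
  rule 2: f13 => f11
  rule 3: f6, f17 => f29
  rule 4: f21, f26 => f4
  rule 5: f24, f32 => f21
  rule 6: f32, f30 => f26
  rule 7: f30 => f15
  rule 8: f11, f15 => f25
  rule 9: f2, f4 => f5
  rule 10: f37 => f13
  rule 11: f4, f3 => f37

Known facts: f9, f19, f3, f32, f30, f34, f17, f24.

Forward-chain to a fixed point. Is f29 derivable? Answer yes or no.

Round 1 — rule 5, rule 6, rule 7, derive f21, f26, f15.
Round 2 — rule 1, rule 4, derive f8, f4.
Round 3 — rule 11, derive f37.
Round 4 — rule 10, derive f13.
Round 5 — rule 2, derive f11.
Round 6 — rule 8, derive f25.
Fixed point reached. f29 is concluded only by rule 3; rule 3 needs f6 (never derived).

no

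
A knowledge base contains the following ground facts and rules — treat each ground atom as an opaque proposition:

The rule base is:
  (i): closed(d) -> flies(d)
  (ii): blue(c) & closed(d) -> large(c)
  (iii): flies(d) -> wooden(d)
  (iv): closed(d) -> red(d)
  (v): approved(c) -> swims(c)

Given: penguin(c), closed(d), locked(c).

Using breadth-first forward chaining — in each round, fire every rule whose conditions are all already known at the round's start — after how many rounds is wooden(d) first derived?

2

[1] (i) [closed(d) -> flies(d)]; (iv) [closed(d) -> red(d)]. ⇒ new: flies(d), red(d).
[2] (iii) [flies(d) -> wooden(d)]. ⇒ new: wooden(d).
wooden(d) first appears in round 2.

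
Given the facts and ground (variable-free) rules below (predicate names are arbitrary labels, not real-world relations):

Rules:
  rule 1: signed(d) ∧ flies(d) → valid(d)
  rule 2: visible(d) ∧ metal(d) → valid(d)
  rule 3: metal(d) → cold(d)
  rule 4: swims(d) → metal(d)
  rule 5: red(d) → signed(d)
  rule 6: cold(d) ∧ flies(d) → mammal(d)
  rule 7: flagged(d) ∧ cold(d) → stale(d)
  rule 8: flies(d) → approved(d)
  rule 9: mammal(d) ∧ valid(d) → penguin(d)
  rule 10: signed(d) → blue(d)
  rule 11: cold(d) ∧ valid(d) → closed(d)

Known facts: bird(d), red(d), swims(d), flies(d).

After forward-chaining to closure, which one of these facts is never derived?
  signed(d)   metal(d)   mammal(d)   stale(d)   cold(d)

Round 1 fires rule 4, rule 5, rule 8, giving metal(d), signed(d), approved(d).
Round 2 fires rule 1, rule 3, rule 10, giving valid(d), cold(d), blue(d).
Round 3 fires rule 6, rule 11, giving mammal(d), closed(d).
Round 4 fires rule 9, giving penguin(d).
Derived: cold(d) (round 2), mammal(d) (round 3), metal(d) (round 1), signed(d) (round 1). stale(d) never appears in any round.

stale(d)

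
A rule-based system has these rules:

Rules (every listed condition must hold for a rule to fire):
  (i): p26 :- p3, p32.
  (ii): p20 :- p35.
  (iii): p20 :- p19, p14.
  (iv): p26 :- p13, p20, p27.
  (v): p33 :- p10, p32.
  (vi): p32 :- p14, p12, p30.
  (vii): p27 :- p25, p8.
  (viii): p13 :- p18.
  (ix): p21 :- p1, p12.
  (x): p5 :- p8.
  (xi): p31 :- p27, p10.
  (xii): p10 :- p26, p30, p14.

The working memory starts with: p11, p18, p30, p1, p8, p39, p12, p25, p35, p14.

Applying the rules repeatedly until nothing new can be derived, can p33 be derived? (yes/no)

yes

Round 1: (ii) [p20 :- p35.]; (vi) [p32 :- p14, p12, p30.]; (vii) [p27 :- p25, p8.]; (viii) [p13 :- p18.]; (ix) [p21 :- p1, p12.]; (x) [p5 :- p8.]. Adds p20, p32, p27, p13, p21, p5.
Round 2: (iv) [p26 :- p13, p20, p27.]. Adds p26.
Round 3: (xii) [p10 :- p26, p30, p14.]. Adds p10.
Round 4: (v) [p33 :- p10, p32.]; (xi) [p31 :- p27, p10.]. Adds p33, p31.
p33 appears in round 4, so it is derivable.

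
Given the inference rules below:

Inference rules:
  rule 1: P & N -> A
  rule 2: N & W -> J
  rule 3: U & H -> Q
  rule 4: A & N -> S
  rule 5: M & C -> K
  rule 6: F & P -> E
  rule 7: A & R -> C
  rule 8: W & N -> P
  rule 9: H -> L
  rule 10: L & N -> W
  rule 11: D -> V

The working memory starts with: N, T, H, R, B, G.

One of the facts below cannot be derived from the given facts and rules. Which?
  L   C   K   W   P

Round 1: rule 9 [H -> L]. Adds L.
Round 2: rule 10 [L & N -> W]. Adds W.
Round 3: rule 2 [N & W -> J]; rule 8 [W & N -> P]. Adds J, P.
Round 4: rule 1 [P & N -> A]. Adds A.
Round 5: rule 4 [A & N -> S]; rule 7 [A & R -> C]. Adds S, C.
Derived: L (round 1), C (round 5), W (round 2), P (round 3). K never appears in any round.

K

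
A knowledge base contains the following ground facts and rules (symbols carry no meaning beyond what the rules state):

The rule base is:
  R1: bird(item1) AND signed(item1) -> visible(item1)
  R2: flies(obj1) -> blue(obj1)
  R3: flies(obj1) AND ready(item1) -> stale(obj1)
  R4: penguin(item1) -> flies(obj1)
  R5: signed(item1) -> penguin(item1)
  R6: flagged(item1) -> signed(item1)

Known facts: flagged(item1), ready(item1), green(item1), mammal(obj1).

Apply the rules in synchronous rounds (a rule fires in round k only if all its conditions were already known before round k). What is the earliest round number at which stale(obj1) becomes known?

Round 1 — R6, derive signed(item1).
Round 2 — R5, derive penguin(item1).
Round 3 — R4, derive flies(obj1).
Round 4 — R2, R3, derive blue(obj1), stale(obj1).
stale(obj1) first appears in round 4.

4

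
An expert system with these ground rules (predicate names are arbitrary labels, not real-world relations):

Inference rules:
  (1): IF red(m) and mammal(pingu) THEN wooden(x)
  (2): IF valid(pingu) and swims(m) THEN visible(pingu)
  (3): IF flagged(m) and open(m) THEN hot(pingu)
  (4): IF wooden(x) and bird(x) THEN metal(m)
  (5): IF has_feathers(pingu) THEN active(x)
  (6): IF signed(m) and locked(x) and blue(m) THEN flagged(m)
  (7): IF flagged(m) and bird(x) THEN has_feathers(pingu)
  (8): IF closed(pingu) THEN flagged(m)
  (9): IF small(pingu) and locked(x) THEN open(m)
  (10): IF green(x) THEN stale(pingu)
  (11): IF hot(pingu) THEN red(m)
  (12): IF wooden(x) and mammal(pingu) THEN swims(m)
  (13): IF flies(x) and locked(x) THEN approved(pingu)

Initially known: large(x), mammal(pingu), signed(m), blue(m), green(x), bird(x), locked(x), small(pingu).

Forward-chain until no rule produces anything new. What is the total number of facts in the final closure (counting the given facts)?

[1] (6) [IF signed(m) and locked(x) and blue(m) THEN flagged(m)]; (9) [IF small(pingu) and locked(x) THEN open(m)]; (10) [IF green(x) THEN stale(pingu)]. ⇒ new: flagged(m), open(m), stale(pingu).
[2] (3) [IF flagged(m) and open(m) THEN hot(pingu)]; (7) [IF flagged(m) and bird(x) THEN has_feathers(pingu)]. ⇒ new: hot(pingu), has_feathers(pingu).
[3] (5) [IF has_feathers(pingu) THEN active(x)]; (11) [IF hot(pingu) THEN red(m)]. ⇒ new: active(x), red(m).
[4] (1) [IF red(m) and mammal(pingu) THEN wooden(x)]. ⇒ new: wooden(x).
[5] (4) [IF wooden(x) and bird(x) THEN metal(m)]; (12) [IF wooden(x) and mammal(pingu) THEN swims(m)]. ⇒ new: metal(m), swims(m).
Closure: {active(x), bird(x), blue(m), flagged(m), green(x), has_feathers(pingu), hot(pingu), large(x), locked(x), mammal(pingu), metal(m), open(m), red(m), signed(m), small(pingu), stale(pingu), swims(m), wooden(x)} — 18 facts.

18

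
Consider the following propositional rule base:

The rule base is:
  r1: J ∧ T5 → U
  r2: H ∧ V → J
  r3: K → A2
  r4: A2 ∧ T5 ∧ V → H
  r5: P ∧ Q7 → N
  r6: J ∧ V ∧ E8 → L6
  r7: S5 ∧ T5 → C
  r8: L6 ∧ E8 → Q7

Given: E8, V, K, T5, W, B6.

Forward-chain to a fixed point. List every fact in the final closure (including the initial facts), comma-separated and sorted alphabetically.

A2, B6, E8, H, J, K, L6, Q7, T5, U, V, W

Round 1 fires r3, giving A2.
Round 2 fires r4, giving H.
Round 3 fires r2, giving J.
Round 4 fires r1, r6, giving U, L6.
Round 5 fires r8, giving Q7.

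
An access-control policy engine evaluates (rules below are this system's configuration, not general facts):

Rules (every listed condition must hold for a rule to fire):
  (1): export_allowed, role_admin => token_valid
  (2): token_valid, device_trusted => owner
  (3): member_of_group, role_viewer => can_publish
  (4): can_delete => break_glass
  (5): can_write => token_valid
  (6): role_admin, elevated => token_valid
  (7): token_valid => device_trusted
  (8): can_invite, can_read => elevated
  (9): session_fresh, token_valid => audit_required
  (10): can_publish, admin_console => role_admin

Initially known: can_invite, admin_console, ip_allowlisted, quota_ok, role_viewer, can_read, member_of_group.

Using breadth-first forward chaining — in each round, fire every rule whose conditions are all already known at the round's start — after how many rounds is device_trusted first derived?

Round 1 — (3), (8), derive can_publish, elevated.
Round 2 — (10), derive role_admin.
Round 3 — (6), derive token_valid.
Round 4 — (7), derive device_trusted.
device_trusted first appears in round 4.

4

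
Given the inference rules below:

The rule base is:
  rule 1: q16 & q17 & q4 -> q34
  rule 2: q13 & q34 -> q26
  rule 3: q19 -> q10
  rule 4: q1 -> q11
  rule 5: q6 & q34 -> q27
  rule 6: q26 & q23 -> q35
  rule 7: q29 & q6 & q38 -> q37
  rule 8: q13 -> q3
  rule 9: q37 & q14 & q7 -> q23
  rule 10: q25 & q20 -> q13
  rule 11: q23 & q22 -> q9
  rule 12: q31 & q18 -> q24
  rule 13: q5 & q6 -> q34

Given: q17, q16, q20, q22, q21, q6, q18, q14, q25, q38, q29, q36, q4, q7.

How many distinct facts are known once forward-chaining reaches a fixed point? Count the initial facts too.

[1] rule 1 [q16 & q17 & q4 -> q34]; rule 7 [q29 & q6 & q38 -> q37]; rule 10 [q25 & q20 -> q13]. ⇒ new: q34, q37, q13.
[2] rule 2 [q13 & q34 -> q26]; rule 5 [q6 & q34 -> q27]; rule 8 [q13 -> q3]; rule 9 [q37 & q14 & q7 -> q23]. ⇒ new: q26, q27, q3, q23.
[3] rule 6 [q26 & q23 -> q35]; rule 11 [q23 & q22 -> q9]. ⇒ new: q35, q9.
Closure: {q13, q14, q16, q17, q18, q20, q21, q22, q23, q25, q26, q27, q29, q3, q34, q35, q36, q37, q38, q4, q6, q7, q9} — 23 facts.

23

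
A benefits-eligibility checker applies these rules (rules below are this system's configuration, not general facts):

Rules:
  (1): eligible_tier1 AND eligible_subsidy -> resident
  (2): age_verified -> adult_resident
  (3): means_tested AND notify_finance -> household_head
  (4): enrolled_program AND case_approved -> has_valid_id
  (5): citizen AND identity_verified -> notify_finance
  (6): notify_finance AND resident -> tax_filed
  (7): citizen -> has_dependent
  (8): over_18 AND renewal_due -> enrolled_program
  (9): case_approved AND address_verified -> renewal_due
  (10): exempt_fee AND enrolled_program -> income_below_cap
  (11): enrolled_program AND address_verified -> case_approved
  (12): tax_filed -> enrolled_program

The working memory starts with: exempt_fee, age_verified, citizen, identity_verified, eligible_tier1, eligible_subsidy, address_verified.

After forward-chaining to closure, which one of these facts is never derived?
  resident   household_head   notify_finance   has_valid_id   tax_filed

household_head

[1] (1) [eligible_tier1 AND eligible_subsidy -> resident]; (2) [age_verified -> adult_resident]; (5) [citizen AND identity_verified -> notify_finance]; (7) [citizen -> has_dependent]. ⇒ new: resident, adult_resident, notify_finance, has_dependent.
[2] (6) [notify_finance AND resident -> tax_filed]. ⇒ new: tax_filed.
[3] (12) [tax_filed -> enrolled_program]. ⇒ new: enrolled_program.
[4] (10) [exempt_fee AND enrolled_program -> income_below_cap]; (11) [enrolled_program AND address_verified -> case_approved]. ⇒ new: income_below_cap, case_approved.
[5] (4) [enrolled_program AND case_approved -> has_valid_id]; (9) [case_approved AND address_verified -> renewal_due]. ⇒ new: has_valid_id, renewal_due.
Derived: notify_finance (round 1), resident (round 1), has_valid_id (round 5), tax_filed (round 2). household_head never appears in any round.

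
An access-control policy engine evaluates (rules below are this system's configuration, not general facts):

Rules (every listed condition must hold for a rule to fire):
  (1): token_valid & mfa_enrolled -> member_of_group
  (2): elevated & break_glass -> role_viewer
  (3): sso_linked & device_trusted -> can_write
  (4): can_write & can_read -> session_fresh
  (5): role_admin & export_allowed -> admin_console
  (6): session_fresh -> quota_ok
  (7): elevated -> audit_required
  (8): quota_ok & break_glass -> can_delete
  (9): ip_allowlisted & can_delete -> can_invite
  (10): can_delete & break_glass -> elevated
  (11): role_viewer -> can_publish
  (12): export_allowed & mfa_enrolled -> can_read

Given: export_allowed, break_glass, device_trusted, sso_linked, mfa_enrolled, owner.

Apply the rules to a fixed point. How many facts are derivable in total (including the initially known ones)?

Round 1 — (3), (12), derive can_write, can_read.
Round 2 — (4), derive session_fresh.
Round 3 — (6), derive quota_ok.
Round 4 — (8), derive can_delete.
Round 5 — (10), derive elevated.
Round 6 — (2), (7), derive role_viewer, audit_required.
Round 7 — (11), derive can_publish.
Closure: {audit_required, break_glass, can_delete, can_publish, can_read, can_write, device_trusted, elevated, export_allowed, mfa_enrolled, owner, quota_ok, role_viewer, session_fresh, sso_linked} — 15 facts.

15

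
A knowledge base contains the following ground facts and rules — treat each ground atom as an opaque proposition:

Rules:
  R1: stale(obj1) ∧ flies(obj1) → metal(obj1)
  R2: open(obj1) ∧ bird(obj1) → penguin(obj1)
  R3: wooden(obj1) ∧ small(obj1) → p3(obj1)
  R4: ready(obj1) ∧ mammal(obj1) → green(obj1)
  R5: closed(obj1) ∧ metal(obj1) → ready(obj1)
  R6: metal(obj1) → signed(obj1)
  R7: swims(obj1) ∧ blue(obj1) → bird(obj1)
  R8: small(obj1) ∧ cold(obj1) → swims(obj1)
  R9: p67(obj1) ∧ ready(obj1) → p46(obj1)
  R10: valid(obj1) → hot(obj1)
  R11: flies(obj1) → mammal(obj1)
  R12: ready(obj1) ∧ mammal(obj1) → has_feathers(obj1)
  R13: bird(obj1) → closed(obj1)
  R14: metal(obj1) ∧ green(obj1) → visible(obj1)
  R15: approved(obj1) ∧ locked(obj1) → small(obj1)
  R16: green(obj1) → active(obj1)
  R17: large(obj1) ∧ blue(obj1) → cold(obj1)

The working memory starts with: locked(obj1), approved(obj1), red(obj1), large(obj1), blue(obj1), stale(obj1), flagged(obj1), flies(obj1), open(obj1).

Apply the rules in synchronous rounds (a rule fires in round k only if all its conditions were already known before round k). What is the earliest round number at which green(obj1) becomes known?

[1] R1 [stale(obj1) ∧ flies(obj1) → metal(obj1)]; R11 [flies(obj1) → mammal(obj1)]; R15 [approved(obj1) ∧ locked(obj1) → small(obj1)]; R17 [large(obj1) ∧ blue(obj1) → cold(obj1)]. ⇒ new: metal(obj1), mammal(obj1), small(obj1), cold(obj1).
[2] R6 [metal(obj1) → signed(obj1)]; R8 [small(obj1) ∧ cold(obj1) → swims(obj1)]. ⇒ new: signed(obj1), swims(obj1).
[3] R7 [swims(obj1) ∧ blue(obj1) → bird(obj1)]. ⇒ new: bird(obj1).
[4] R2 [open(obj1) ∧ bird(obj1) → penguin(obj1)]; R13 [bird(obj1) → closed(obj1)]. ⇒ new: penguin(obj1), closed(obj1).
[5] R5 [closed(obj1) ∧ metal(obj1) → ready(obj1)]. ⇒ new: ready(obj1).
[6] R4 [ready(obj1) ∧ mammal(obj1) → green(obj1)]; R12 [ready(obj1) ∧ mammal(obj1) → has_feathers(obj1)]. ⇒ new: green(obj1), has_feathers(obj1).
green(obj1) first appears in round 6.

6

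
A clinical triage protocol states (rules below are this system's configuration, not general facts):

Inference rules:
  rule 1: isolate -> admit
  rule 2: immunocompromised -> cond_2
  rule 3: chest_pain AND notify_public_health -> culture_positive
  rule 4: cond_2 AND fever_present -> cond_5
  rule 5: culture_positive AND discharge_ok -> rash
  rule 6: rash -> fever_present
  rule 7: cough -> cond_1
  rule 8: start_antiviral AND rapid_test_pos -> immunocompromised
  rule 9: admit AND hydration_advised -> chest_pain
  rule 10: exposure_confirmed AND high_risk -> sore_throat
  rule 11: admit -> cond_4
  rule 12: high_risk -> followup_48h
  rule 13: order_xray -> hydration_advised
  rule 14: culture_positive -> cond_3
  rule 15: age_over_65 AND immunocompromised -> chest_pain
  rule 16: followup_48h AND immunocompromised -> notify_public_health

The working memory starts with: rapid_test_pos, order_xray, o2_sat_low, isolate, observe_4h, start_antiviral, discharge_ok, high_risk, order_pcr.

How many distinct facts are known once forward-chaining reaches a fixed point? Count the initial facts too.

[1] rule 1 [isolate -> admit]; rule 8 [start_antiviral AND rapid_test_pos -> immunocompromised]; rule 12 [high_risk -> followup_48h]; rule 13 [order_xray -> hydration_advised]. ⇒ new: admit, immunocompromised, followup_48h, hydration_advised.
[2] rule 2 [immunocompromised -> cond_2]; rule 9 [admit AND hydration_advised -> chest_pain]; rule 11 [admit -> cond_4]; rule 16 [followup_48h AND immunocompromised -> notify_public_health]. ⇒ new: cond_2, chest_pain, cond_4, notify_public_health.
[3] rule 3 [chest_pain AND notify_public_health -> culture_positive]. ⇒ new: culture_positive.
[4] rule 5 [culture_positive AND discharge_ok -> rash]; rule 14 [culture_positive -> cond_3]. ⇒ new: rash, cond_3.
[5] rule 6 [rash -> fever_present]. ⇒ new: fever_present.
[6] rule 4 [cond_2 AND fever_present -> cond_5]. ⇒ new: cond_5.
Closure: {admit, chest_pain, cond_2, cond_3, cond_4, cond_5, culture_positive, discharge_ok, fever_present, followup_48h, high_risk, hydration_advised, immunocompromised, isolate, notify_public_health, o2_sat_low, observe_4h, order_pcr, order_xray, rapid_test_pos, rash, start_antiviral} — 22 facts.

22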